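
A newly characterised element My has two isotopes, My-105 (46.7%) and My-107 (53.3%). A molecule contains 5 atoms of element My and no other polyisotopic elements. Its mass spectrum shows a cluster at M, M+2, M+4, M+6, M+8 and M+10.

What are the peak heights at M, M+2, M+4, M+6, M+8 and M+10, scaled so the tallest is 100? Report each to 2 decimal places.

Expanding (0.467 + 0.533)^5:
P(M) = 0.467^5 = 0.022212
P(M+2) = 5 × 0.467^4 × 0.533^1 = 0.126755
P(M+4) = 10 × 0.467^3 × 0.533^2 = 0.289338
P(M+6) = 10 × 0.467^2 × 0.533^3 = 0.330229
P(M+8) = 5 × 0.467^1 × 0.533^4 = 0.188450
P(M+10) = 0.533^5 = 0.043017
The M+6 peak is largest (0.330229); scaling to 100 gives 6.73 : 38.38 : 87.62 : 100.00 : 57.07 : 13.03.

6.73 : 38.38 : 87.62 : 100.00 : 57.07 : 13.03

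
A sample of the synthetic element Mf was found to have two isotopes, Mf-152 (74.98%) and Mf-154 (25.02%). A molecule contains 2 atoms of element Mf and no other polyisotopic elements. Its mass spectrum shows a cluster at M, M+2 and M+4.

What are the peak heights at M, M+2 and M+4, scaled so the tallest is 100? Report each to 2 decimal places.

The 2 Mf atoms are independent, so intensities follow the terms of (0.7498 + 0.2502)^2.
P(M) = 0.7498^2 = 0.562200
P(M+2) = 2 × 0.7498^1 × 0.2502^1 = 0.375200
P(M+4) = 0.2502^2 = 0.062600
The M peak is largest (0.562200); scaling to 100 gives 100.00 : 66.74 : 11.13.

100.00 : 66.74 : 11.13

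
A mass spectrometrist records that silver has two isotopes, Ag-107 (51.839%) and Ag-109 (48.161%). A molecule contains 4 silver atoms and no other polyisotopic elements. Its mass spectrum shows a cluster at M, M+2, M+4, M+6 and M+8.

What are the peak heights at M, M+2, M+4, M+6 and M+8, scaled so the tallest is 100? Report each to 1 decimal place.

19.3 : 71.8 : 100.0 : 61.9 : 14.4

Expanding (0.51839 + 0.48161)^4:
P(M) = 0.51839^4 = 0.072215
P(M+2) = 4 × 0.51839^3 × 0.48161^1 = 0.268365
P(M+4) = 6 × 0.51839^2 × 0.48161^2 = 0.373986
P(M+6) = 4 × 0.51839^1 × 0.48161^3 = 0.231634
P(M+8) = 0.48161^4 = 0.053800
The M+4 peak is largest (0.373986); scaling to 100 gives 19.3 : 71.8 : 100.0 : 61.9 : 14.4.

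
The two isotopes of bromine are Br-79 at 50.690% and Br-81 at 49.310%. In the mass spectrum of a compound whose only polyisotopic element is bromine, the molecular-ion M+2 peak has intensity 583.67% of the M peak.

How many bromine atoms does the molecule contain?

6

With n Br atoms, P(M+2)/P(M) = C(n,1)·p^(n−1)q / p^n = n·q/p = n · 0.49310/0.50690.
n = 5.8367 × 0.50690/0.49310 = 6.00 ≈ 6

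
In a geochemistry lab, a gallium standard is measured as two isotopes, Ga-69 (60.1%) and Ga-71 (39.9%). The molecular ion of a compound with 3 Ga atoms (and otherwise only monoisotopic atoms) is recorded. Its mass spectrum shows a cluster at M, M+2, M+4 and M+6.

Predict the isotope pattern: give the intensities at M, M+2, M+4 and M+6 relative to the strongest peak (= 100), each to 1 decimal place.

Expanding (0.601 + 0.399)^3:
P(M) = 0.601^3 = 0.217082
P(M+2) = 3 × 0.601^2 × 0.399^1 = 0.432358
P(M+4) = 3 × 0.601^1 × 0.399^2 = 0.287039
P(M+6) = 0.399^3 = 0.063521
The M+2 peak is largest (0.432358); scaling to 100 gives 50.2 : 100.0 : 66.4 : 14.7.

50.2 : 100.0 : 66.4 : 14.7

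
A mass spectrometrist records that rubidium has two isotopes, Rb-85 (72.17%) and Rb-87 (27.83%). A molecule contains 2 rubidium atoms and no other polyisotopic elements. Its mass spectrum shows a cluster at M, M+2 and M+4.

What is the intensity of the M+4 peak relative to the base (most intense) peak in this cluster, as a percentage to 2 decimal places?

Term probabilities: M 0.5209, M+2 0.4017, M+4 0.0775. Base peak = M.
P(M) = C(2,0) × 0.7217^2 × 0.2783^0 = 1 × 0.52085089 × 1.0000 = 0.520851 (base)
P(M+4) = C(2,2) × 0.7217^0 × 0.2783^2 = 1 × 1.0000 × 0.07745089 = 0.077451
Relative intensity = 0.077451 / 0.520851 × 100 = 14.87

14.87%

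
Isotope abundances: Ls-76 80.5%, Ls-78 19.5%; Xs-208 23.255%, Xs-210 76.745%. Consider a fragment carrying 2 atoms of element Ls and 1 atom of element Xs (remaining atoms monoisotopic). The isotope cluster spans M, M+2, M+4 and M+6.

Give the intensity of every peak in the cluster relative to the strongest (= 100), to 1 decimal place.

Element Ls pattern (n=2): 0.648025 : 0.31395 : 0.038025
Element Xs pattern (n=1): 0.23255 : 0.76745
Convolve the two distributions (both contribute in 2-u steps):
  M: 0.648025×0.23255 = 0.150698
  M+2: 0.648025×0.76745 + 0.31395×0.23255 = 0.570336
  M+4: 0.31395×0.76745 + 0.038025×0.23255 = 0.249784
  M+6: 0.038025×0.76745 = 0.029182
Scale to base peak (0.570336) = 100: 26.4 : 100.0 : 43.8 : 5.1

26.4 : 100.0 : 43.8 : 5.1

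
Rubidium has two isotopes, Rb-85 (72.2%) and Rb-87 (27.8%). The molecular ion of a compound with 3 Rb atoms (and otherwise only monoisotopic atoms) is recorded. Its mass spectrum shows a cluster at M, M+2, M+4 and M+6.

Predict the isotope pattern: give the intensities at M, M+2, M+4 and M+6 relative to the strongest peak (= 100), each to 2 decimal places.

86.57 : 100.00 : 38.50 : 4.94

The 3 Rb atoms are independent, so intensities follow the terms of (0.722 + 0.278)^3.
P(M) = 0.722^3 = 0.376367
P(M+2) = 3 × 0.722^2 × 0.278^1 = 0.434751
P(M+4) = 3 × 0.722^1 × 0.278^2 = 0.167397
P(M+6) = 0.278^3 = 0.021485
The M+2 peak is largest (0.434751); scaling to 100 gives 86.57 : 100.00 : 38.50 : 4.94.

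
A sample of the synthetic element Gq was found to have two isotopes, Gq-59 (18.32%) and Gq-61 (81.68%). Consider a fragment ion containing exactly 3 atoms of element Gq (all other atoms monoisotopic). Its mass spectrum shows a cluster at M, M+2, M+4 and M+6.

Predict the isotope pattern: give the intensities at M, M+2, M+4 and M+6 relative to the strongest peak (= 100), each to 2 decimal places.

1.13 : 15.09 : 67.29 : 100.00

The 3 Gq atoms are independent, so intensities follow the terms of (0.1832 + 0.8168)^3.
P(M) = 0.1832^3 = 0.006149
P(M+2) = 3 × 0.1832^2 × 0.8168^1 = 0.082241
P(M+4) = 3 × 0.1832^1 × 0.8168^2 = 0.366672
P(M+6) = 0.8168^3 = 0.544938
The M+6 peak is largest (0.544938); scaling to 100 gives 1.13 : 15.09 : 67.29 : 100.00.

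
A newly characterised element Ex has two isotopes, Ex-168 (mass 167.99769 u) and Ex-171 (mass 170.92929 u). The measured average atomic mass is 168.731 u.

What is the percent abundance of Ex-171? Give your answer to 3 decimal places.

25.014%

With x = fraction of Ex-168 (so Ex-171 is 1 − x):
167.99769·x + 170.92929·(1 − x) = 168.731
(167.99769 − 170.92929)·x = 168.731 − 170.92929
x = -2.19829 / -2.93160 = 0.74986 → 74.986% Ex-168, 25.014% Ex-171.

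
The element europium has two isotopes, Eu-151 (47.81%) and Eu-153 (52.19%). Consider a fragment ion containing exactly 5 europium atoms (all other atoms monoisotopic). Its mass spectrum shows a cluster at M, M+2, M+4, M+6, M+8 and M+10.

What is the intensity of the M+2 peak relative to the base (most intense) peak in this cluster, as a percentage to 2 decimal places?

41.96%

Binomial terms of (0.4781 + 0.5219)^5: M 0.0250, M+2 0.1363, M+4 0.2977, M+6 0.3249, M+8 0.1774, M+10 0.0387 → M+6 is the base peak.
P(M+6) = C(5,3) × 0.4781^2 × 0.5219^3 = 10 × 0.22857961 × 0.14215492 = 0.324937 (base)
P(M+2) = C(5,1) × 0.4781^4 × 0.5219^1 = 5 × 0.05224864 × 0.5219 = 0.136343
Relative intensity = 0.136343 / 0.324937 × 100 = 41.96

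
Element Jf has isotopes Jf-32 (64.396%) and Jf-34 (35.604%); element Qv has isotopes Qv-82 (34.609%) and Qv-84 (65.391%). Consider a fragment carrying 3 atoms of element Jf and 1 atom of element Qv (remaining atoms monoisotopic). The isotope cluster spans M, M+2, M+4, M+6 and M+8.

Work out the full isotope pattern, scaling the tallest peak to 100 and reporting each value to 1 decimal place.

24.7 : 87.6 : 100.0 : 46.9 : 7.9

Element Jf pattern (n=3): 0.26704022 : 0.44293279 : 0.24489377 : 0.04513323
Element Qv pattern (n=1): 0.34609 : 0.65391
Convolve the two distributions (both contribute in 2-u steps):
  M: 0.26704022×0.34609 = 0.092420
  M+2: 0.26704022×0.65391 + 0.44293279×0.34609 = 0.327915
  M+4: 0.44293279×0.65391 + 0.24489377×0.34609 = 0.374393
  M+6: 0.24489377×0.65391 + 0.04513323×0.34609 = 0.175759
  M+8: 0.04513323×0.65391 = 0.029513
Scale to base peak (0.374393) = 100: 24.7 : 87.6 : 100.0 : 46.9 : 7.9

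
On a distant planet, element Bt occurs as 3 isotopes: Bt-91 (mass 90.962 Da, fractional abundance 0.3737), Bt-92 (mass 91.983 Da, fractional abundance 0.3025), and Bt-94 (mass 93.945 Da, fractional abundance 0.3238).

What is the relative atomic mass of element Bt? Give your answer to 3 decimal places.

92.237 Da

Average mass = Σ (abundance × isotope mass) = 0.3737 × 90.962 + 0.3025 × 91.983 + 0.3238 × 93.945
= 33.9925 + 27.8249 + 30.4194 = 92.2368 Da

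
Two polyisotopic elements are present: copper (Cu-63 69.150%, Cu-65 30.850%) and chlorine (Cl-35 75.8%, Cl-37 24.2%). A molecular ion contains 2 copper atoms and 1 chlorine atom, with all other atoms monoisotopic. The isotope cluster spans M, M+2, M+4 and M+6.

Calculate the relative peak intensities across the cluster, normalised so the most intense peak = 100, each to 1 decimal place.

82.5 : 100.0 : 39.9 : 5.2

Copper pattern (n=2): 0.47817225 : 0.4266555 : 0.09517225
Chlorine pattern (n=1): 0.7580 : 0.2420
Convolve the two distributions (both contribute in 2-u steps):
  M: 0.47817225×0.7580 = 0.362455
  M+2: 0.47817225×0.2420 + 0.4266555×0.7580 = 0.439123
  M+4: 0.4266555×0.2420 + 0.09517225×0.7580 = 0.175391
  M+6: 0.09517225×0.2420 = 0.023032
Scale to base peak (0.439123) = 100: 82.5 : 100.0 : 39.9 : 5.2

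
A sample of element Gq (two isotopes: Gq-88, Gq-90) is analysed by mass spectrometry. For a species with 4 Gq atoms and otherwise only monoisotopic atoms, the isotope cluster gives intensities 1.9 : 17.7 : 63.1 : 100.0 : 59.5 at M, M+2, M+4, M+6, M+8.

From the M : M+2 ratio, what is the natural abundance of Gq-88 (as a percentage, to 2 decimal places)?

Let p = fractional abundance of Gq-88. I(M+2)/I(M) = [C(4,1)·p^3·(1−p)] / p^4 = 4·(1−p)/p = 17.7/1.9 = 9.3158
(1−p)/p = 9.3158/4 = 2.3289  ⇒  p = 1/(1 + 2.3289) = 0.3004
Gq-88: 30.04%, Gq-90: 69.96%.

30.04%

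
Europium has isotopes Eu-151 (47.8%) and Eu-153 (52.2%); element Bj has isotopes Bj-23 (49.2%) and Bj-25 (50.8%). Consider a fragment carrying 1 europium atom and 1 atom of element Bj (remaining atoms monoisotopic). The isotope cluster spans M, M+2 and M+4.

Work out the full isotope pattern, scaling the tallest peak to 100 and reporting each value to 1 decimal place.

Europium pattern (n=1): 0.4780 : 0.5220
Element Bj pattern (n=1): 0.4920 : 0.5080
Convolve the two distributions (both contribute in 2-u steps):
  M: 0.4780×0.4920 = 0.235176
  M+2: 0.4780×0.5080 + 0.5220×0.4920 = 0.499648
  M+4: 0.5220×0.5080 = 0.265176
Scale to base peak (0.499648) = 100: 47.1 : 100.0 : 53.1

47.1 : 100.0 : 53.1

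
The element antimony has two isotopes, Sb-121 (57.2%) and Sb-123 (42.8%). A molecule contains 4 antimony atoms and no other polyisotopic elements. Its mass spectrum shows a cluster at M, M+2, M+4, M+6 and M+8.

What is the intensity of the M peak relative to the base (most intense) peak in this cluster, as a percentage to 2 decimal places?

Binomial terms of (0.572 + 0.428)^4: M 0.1070, M+2 0.3204, M+4 0.3596, M+6 0.1794, M+8 0.0336 → M+4 is the base peak.
P(M+4) = C(4,2) × 0.572^2 × 0.428^2 = 6 × 0.327184 × 0.183184 = 0.359609 (base)
P(M) = C(4,0) × 0.572^4 × 0.428^0 = 1 × 0.10704937 × 1.0000 = 0.107049
Relative intensity = 0.107049 / 0.359609 × 100 = 29.77

29.77%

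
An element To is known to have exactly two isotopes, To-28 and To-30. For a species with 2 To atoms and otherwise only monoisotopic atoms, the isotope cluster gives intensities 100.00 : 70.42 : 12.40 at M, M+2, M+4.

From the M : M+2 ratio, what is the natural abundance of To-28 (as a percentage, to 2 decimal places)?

73.96%

Write p for the To-28 fraction. I(M+2)/I(M) = [C(2,1)·p^1·(1−p)] / p^2 = 2·(1−p)/p = 70.42/100.00 = 0.7042
(1−p)/p = 0.7042/2 = 0.3521  ⇒  p = 1/(1 + 0.3521) = 0.7396
To-28: 73.96%, To-30: 26.04%.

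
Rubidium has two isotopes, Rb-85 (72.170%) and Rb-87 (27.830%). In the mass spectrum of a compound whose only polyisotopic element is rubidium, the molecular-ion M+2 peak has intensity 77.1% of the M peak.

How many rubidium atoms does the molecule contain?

For n independent Rb atoms, I(M+2)/I(M) = n · (abundance Rb-87) / (abundance Rb-85) = n · 0.27830/0.72170.
n = 0.771 × 0.72170/0.27830 = 2.00 ≈ 2

2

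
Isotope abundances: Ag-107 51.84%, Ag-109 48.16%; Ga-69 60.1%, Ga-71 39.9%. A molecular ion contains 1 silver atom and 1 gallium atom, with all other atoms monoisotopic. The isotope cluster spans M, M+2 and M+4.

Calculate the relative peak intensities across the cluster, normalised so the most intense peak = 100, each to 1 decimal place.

Silver pattern (n=1): 0.5184 : 0.4816
Gallium pattern (n=1): 0.6010 : 0.3990
Convolve the two distributions (both contribute in 2-u steps):
  M: 0.5184×0.6010 = 0.311558
  M+2: 0.5184×0.3990 + 0.4816×0.6010 = 0.496283
  M+4: 0.4816×0.3990 = 0.192158
Scale to base peak (0.496283) = 100: 62.8 : 100.0 : 38.7

62.8 : 100.0 : 38.7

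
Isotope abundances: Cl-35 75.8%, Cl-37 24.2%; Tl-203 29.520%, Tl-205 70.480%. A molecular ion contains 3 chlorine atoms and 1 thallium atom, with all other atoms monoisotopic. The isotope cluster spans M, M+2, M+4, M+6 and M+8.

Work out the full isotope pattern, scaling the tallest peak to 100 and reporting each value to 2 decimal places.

Chlorine pattern (n=3): 0.43551951 : 0.41713346 : 0.13317454 : 0.01417249
Thallium pattern (n=1): 0.2952 : 0.7048
Convolve the two distributions (both contribute in 2-u steps):
  M: 0.43551951×0.2952 = 0.128565
  M+2: 0.43551951×0.7048 + 0.41713346×0.2952 = 0.430092
  M+4: 0.41713346×0.7048 + 0.13317454×0.2952 = 0.333309
  M+6: 0.13317454×0.7048 + 0.01417249×0.2952 = 0.098045
  M+8: 0.01417249×0.7048 = 0.009989
Scale to base peak (0.430092) = 100: 29.89 : 100.00 : 77.50 : 22.80 : 2.32

29.89 : 100.00 : 77.50 : 22.80 : 2.32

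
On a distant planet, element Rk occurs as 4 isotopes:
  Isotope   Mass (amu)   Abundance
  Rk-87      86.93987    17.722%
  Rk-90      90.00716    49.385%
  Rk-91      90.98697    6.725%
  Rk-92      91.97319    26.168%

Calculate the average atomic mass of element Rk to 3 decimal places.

Average mass = Σ (abundance × isotope mass) = 0.17722 × 86.93987 + 0.49385 × 90.00716 + 0.06725 × 90.98697 + 0.26168 × 91.97319
= 15.407484 + 44.450036 + 6.118874 + 24.067544 = 90.043938 amu

90.044 amu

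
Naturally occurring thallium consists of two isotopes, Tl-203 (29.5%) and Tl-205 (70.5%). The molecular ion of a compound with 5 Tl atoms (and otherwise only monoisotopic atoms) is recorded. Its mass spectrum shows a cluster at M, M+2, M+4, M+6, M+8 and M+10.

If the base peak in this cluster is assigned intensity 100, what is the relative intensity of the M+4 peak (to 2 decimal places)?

35.02

Term probabilities: M 0.0022, M+2 0.0267, M+4 0.1276, M+6 0.3049, M+8 0.3644, M+10 0.1742. Base peak = M+8.
P(M+8) = C(5,4) × 0.295^1 × 0.705^4 = 5 × 0.2950 × 0.24703385 = 0.364375 (base)
P(M+4) = C(5,2) × 0.295^3 × 0.705^2 = 10 × 0.02567237 × 0.497025 = 0.127598
Relative intensity = 0.127598 / 0.364375 × 100 = 35.02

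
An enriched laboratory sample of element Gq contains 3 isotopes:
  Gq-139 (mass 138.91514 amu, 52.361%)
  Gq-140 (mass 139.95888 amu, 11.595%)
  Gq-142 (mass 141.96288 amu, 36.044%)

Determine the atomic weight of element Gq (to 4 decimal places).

140.1347 amu

Average mass = Σ (abundance × isotope mass) = 0.52361 × 138.91514 + 0.11595 × 139.95888 + 0.36044 × 141.96288
= 72.737356 + 16.228232 + 51.169100 = 140.134688 amu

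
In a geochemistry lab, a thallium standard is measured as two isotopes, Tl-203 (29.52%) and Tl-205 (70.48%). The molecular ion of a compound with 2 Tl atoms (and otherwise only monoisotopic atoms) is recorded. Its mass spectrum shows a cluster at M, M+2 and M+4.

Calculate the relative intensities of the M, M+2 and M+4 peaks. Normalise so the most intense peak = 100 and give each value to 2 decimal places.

17.54 : 83.77 : 100.00

Each Tl atom is independently Tl-203 (p = 0.2952) or Tl-205 (q = 0.7048); the cluster is the binomial expansion (p + q)^2.
P(M) = 0.2952^2 = 0.087143
P(M+2) = 2 × 0.2952^1 × 0.7048^1 = 0.416114
P(M+4) = 0.7048^2 = 0.496743
The M+4 peak is largest (0.496743); scaling to 100 gives 17.54 : 83.77 : 100.00.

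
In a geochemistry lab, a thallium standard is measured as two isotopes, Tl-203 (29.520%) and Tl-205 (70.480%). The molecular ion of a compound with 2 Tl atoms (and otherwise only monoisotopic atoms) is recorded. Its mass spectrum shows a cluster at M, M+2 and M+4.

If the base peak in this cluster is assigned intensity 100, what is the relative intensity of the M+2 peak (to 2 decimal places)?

Binomial terms of (0.29520 + 0.70480)^2: M 0.0871, M+2 0.4161, M+4 0.4967 → M+4 is the base peak.
P(M+4) = C(2,2) × 0.29520^0 × 0.70480^2 = 1 × 1.0000 × 0.49674304 = 0.496743 (base)
P(M+2) = C(2,1) × 0.29520^1 × 0.70480^1 = 2 × 0.2952 × 0.7048 = 0.416114
Relative intensity = 0.416114 / 0.496743 × 100 = 83.77

83.77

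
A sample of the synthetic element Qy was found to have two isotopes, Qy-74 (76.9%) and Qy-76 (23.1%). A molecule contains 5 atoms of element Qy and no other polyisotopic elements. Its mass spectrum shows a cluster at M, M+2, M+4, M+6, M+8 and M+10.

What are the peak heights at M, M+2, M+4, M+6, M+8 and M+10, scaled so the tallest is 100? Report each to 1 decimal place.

Each Qy atom is independently Qy-74 (p = 0.769) or Qy-76 (q = 0.231); the cluster is the binomial expansion (p + q)^5.
P(M) = 0.769^5 = 0.268925
P(M+2) = 5 × 0.769^4 × 0.231^1 = 0.403913
P(M+4) = 10 × 0.769^3 × 0.231^2 = 0.242663
P(M+6) = 10 × 0.769^2 × 0.231^3 = 0.072893
P(M+8) = 5 × 0.769^1 × 0.231^4 = 0.010948
P(M+10) = 0.231^5 = 0.000658
The M+2 peak is largest (0.403913); scaling to 100 gives 66.6 : 100.0 : 60.1 : 18.0 : 2.7 : 0.2.

66.6 : 100.0 : 60.1 : 18.0 : 2.7 : 0.2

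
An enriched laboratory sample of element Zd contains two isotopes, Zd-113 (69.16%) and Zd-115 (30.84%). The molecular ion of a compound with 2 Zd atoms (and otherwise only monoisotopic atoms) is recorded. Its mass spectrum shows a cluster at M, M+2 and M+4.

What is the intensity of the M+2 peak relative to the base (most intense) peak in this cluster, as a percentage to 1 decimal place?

89.2%

(0.6916 + 0.3084)^2 gives M 0.4783, M+2 0.4266, M+4 0.0951; the largest is M.
P(M) = C(2,0) × 0.6916^2 × 0.3084^0 = 1 × 0.47831056 × 1.0000 = 0.478311 (base)
P(M+2) = C(2,1) × 0.6916^1 × 0.3084^1 = 2 × 0.6916 × 0.3084 = 0.426579
Relative intensity = 0.426579 / 0.478311 × 100 = 89.2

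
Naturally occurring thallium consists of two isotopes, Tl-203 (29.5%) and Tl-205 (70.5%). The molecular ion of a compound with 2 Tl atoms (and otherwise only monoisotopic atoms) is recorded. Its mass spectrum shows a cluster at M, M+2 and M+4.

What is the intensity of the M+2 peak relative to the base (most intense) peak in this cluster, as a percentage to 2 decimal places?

Binomial terms of (0.295 + 0.705)^2: M 0.0870, M+2 0.4160, M+4 0.4970 → M+4 is the base peak.
P(M+4) = C(2,2) × 0.295^0 × 0.705^2 = 1 × 1.0000 × 0.497025 = 0.497025 (base)
P(M+2) = C(2,1) × 0.295^1 × 0.705^1 = 2 × 0.2950 × 0.7050 = 0.415950
Relative intensity = 0.415950 / 0.497025 × 100 = 83.69

83.69%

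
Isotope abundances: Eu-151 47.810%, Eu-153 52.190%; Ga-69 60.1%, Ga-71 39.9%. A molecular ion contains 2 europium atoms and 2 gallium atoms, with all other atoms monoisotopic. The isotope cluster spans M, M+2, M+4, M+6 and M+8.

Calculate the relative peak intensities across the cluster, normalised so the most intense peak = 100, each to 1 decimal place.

22.1 : 77.5 : 100.0 : 56.2 : 11.6

Europium pattern (n=2): 0.22857961 : 0.49904078 : 0.27237961
Gallium pattern (n=2): 0.361201 : 0.479598 : 0.159201
Convolve the two distributions (both contribute in 2-u steps):
  M: 0.22857961×0.361201 = 0.082563
  M+2: 0.22857961×0.479598 + 0.49904078×0.361201 = 0.289880
  M+4: 0.22857961×0.159201 + 0.49904078×0.479598 + 0.27237961×0.361201 = 0.374113
  M+6: 0.49904078×0.159201 + 0.27237961×0.479598 = 0.210081
  M+8: 0.27237961×0.159201 = 0.043363
Scale to base peak (0.374113) = 100: 22.1 : 77.5 : 100.0 : 56.2 : 11.6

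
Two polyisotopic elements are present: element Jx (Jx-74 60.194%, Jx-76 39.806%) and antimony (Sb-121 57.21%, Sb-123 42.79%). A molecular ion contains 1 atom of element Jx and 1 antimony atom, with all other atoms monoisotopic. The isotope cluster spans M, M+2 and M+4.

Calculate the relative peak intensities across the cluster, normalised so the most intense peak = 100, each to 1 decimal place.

Element Jx pattern (n=1): 0.60194 : 0.39806
Antimony pattern (n=1): 0.5721 : 0.4279
Convolve the two distributions (both contribute in 2-u steps):
  M: 0.60194×0.5721 = 0.344370
  M+2: 0.60194×0.4279 + 0.39806×0.5721 = 0.485300
  M+4: 0.39806×0.4279 = 0.170330
Scale to base peak (0.485300) = 100: 71.0 : 100.0 : 35.1

71.0 : 100.0 : 35.1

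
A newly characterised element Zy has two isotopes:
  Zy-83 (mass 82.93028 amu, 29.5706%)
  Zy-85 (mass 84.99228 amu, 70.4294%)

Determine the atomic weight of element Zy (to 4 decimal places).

84.3825 amu

The abundance-weighted mean is 0.295706 × 82.93028 + 0.704294 × 84.99228
= 24.522981 + 59.859553 = 84.382534 amu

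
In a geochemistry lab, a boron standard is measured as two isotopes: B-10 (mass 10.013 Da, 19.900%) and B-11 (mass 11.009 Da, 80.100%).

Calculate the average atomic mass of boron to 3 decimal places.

Weight each isotope mass by its fractional abundance: 0.19900 × 10.013 + 0.80100 × 11.009
= 1.9926 + 8.8182 = 10.8108 Da

10.811 Da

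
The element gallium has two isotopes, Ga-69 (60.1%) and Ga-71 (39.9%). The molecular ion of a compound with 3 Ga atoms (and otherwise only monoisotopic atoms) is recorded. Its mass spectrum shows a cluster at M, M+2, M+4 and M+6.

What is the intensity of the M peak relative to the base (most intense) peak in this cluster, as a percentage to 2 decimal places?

Binomial terms of (0.601 + 0.399)^3: M 0.2171, M+2 0.4324, M+4 0.2870, M+6 0.0635 → M+2 is the base peak.
P(M+2) = C(3,1) × 0.601^2 × 0.399^1 = 3 × 0.361201 × 0.3990 = 0.432358 (base)
P(M) = C(3,0) × 0.601^3 × 0.399^0 = 1 × 0.2170818 × 1.0000 = 0.217082
Relative intensity = 0.217082 / 0.432358 × 100 = 50.21

50.21%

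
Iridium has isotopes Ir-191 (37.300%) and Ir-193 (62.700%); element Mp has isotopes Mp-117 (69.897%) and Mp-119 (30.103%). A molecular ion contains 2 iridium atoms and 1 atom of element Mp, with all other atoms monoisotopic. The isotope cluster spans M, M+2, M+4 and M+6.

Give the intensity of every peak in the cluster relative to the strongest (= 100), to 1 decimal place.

Iridium pattern (n=2): 0.139129 : 0.467742 : 0.393129
Element Mp pattern (n=1): 0.69897 : 0.30103
Convolve the two distributions (both contribute in 2-u steps):
  M: 0.139129×0.69897 = 0.097247
  M+2: 0.139129×0.30103 + 0.467742×0.69897 = 0.368820
  M+4: 0.467742×0.30103 + 0.393129×0.69897 = 0.415590
  M+6: 0.393129×0.30103 = 0.118344
Scale to base peak (0.415590) = 100: 23.4 : 88.7 : 100.0 : 28.5

23.4 : 88.7 : 100.0 : 28.5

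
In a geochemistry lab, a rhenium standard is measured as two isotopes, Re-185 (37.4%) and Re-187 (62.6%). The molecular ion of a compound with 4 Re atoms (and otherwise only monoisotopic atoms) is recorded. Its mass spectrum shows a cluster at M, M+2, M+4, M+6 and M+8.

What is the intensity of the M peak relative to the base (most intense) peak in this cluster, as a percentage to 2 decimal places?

5.33%

(0.374 + 0.626)^4 gives M 0.0196, M+2 0.1310, M+4 0.3289, M+6 0.3670, M+8 0.1536; the largest is M+6.
P(M+6) = C(4,3) × 0.374^1 × 0.626^3 = 4 × 0.3740 × 0.24531438 = 0.366990 (base)
P(M) = C(4,0) × 0.374^4 × 0.626^0 = 1 × 0.0195653 × 1.0000 = 0.019565
Relative intensity = 0.019565 / 0.366990 × 100 = 5.33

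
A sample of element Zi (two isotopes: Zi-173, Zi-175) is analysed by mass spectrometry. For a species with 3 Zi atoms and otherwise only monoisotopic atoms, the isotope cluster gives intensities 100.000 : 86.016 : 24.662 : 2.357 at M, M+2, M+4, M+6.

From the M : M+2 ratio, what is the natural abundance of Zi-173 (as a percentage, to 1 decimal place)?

77.7%

If p is the fraction of Zi that is Zi-173, then I(M+2)/I(M) = [C(3,1)·p^2·(1−p)] / p^3 = 3·(1−p)/p = 86.016/100.000 = 0.8602
(1−p)/p = 0.8602/3 = 0.2867  ⇒  p = 1/(1 + 0.2867) = 0.7772
Zi-173: 77.7%, Zi-175: 22.3%.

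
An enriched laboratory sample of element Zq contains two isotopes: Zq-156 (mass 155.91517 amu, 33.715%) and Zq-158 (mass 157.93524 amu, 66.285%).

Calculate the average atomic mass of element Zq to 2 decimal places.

157.25 amu

Average mass = Σ (abundance × isotope mass) = 0.33715 × 155.91517 + 0.66285 × 157.93524
= 52.566800 + 104.687374 = 157.254174 amu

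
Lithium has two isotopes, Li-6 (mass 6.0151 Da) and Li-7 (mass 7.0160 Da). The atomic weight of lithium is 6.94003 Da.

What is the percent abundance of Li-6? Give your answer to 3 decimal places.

With x = fraction of Li-6 (so Li-7 is 1 − x):
6.0151·x + 7.0160·(1 − x) = 6.94003
(6.0151 − 7.0160)·x = 6.94003 − 7.0160
x = -0.07597 / -1.0009 = 0.07590 → 7.590% Li-6, 92.410% Li-7.

7.590%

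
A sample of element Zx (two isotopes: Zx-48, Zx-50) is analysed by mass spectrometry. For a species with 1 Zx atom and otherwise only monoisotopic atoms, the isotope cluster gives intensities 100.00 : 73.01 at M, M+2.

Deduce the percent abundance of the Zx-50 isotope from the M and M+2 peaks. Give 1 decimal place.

42.2%

Write p for the Zx-48 fraction. I(M+2)/I(M) = [C(1,1)·p^0·(1−p)] / p^1 = 1·(1−p)/p = 73.01/100.00 = 0.7301
(1−p)/p = 0.7301/1 = 0.7301  ⇒  p = 1/(1 + 0.7301) = 0.5780
Zx-48: 57.8%, Zx-50: 42.2%.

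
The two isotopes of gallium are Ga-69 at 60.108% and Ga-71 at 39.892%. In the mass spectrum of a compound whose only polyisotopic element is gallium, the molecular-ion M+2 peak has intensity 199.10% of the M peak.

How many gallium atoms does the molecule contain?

With n Ga atoms, P(M+2)/P(M) = C(n,1)·p^(n−1)q / p^n = n·q/p = n · 0.39892/0.60108.
n = 1.9910 × 0.60108/0.39892 = 3.00 ≈ 3

3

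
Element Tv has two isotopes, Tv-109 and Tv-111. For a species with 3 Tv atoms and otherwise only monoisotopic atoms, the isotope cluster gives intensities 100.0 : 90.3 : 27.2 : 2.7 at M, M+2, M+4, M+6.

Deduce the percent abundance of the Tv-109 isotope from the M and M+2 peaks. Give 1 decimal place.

Let p = fractional abundance of Tv-109. I(M+2)/I(M) = [C(3,1)·p^2·(1−p)] / p^3 = 3·(1−p)/p = 90.3/100.0 = 0.9030
(1−p)/p = 0.9030/3 = 0.3010  ⇒  p = 1/(1 + 0.3010) = 0.7686
Tv-109: 76.9%, Tv-111: 23.1%.

76.9%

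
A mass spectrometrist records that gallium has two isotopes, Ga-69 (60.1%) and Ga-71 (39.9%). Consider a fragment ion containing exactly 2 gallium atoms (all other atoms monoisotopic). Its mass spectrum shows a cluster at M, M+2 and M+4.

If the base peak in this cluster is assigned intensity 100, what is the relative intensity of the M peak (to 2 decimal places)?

Binomial terms of (0.601 + 0.399)^2: M 0.3612, M+2 0.4796, M+4 0.1592 → M+2 is the base peak.
P(M+2) = C(2,1) × 0.601^1 × 0.399^1 = 2 × 0.6010 × 0.3990 = 0.479598 (base)
P(M) = C(2,0) × 0.601^2 × 0.399^0 = 1 × 0.361201 × 1.0000 = 0.361201
Relative intensity = 0.361201 / 0.479598 × 100 = 75.31

75.31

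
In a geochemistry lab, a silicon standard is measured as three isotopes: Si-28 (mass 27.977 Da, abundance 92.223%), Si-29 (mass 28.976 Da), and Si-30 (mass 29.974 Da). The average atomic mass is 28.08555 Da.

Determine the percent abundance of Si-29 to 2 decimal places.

4.69%

The remaining 7.777% is split between Si-29 (fraction x) and Si-30 (fraction 0.07777 − x).
Substituting: 28.976x + 29.974(0.07777 − x) = 2.28432129
(28.976 − 29.974)x = -0.04675669  ⇒  x = 0.04685, y = 0.03092
Si-29: 4.69%, Si-30: 3.09%.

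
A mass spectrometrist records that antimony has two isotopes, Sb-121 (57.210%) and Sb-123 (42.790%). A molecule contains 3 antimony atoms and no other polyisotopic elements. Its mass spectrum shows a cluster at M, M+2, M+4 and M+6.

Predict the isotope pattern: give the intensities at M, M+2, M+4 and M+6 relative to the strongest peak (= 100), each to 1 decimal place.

Each Sb atom is independently Sb-121 (p = 0.57210) or Sb-123 (q = 0.42790); the cluster is the binomial expansion (p + q)^3.
P(M) = 0.57210^3 = 0.187247
P(M+2) = 3 × 0.57210^2 × 0.42790^1 = 0.420153
P(M+4) = 3 × 0.57210^1 × 0.42790^2 = 0.314252
P(M+6) = 0.42790^3 = 0.078348
The M+2 peak is largest (0.420153); scaling to 100 gives 44.6 : 100.0 : 74.8 : 18.6.

44.6 : 100.0 : 74.8 : 18.6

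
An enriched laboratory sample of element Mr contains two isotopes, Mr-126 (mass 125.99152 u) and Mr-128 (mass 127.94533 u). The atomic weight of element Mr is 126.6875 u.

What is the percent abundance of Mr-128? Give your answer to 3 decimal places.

35.622%

Writing the weighted mean with unknown fraction x of Mr-126:
125.99152·x + 127.94533·(1 − x) = 126.6875
(125.99152 − 127.94533)·x = 126.6875 − 127.94533
x = -1.25783 / -1.95381 = 0.64378 → 64.378% Mr-126, 35.622% Mr-128.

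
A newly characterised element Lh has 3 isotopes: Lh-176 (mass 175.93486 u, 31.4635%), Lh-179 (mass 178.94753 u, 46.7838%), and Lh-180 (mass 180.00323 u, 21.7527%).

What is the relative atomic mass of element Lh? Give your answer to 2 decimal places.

Ar = Σ fᵢ·mᵢ = 0.314635 × 175.93486 + 0.467838 × 178.94753 + 0.217527 × 180.00323
= 55.355265 + 83.718455 + 39.155563 = 178.229283 u

178.23 u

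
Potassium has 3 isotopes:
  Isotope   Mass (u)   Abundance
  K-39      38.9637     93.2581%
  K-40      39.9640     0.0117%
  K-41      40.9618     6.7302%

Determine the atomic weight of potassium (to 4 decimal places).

39.0983 u

Ar = Σ fᵢ·mᵢ = 0.932581 × 38.9637 + 0.000117 × 39.9640 + 0.067302 × 40.9618
= 36.33681 + 0.00468 + 2.75681 = 39.09830 u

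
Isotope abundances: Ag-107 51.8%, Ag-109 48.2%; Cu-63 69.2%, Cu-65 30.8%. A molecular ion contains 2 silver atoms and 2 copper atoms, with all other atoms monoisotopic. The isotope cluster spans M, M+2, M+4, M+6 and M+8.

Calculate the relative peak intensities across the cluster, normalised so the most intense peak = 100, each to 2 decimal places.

36.35 : 100.00 : 98.89 : 41.42 : 6.23

Silver pattern (n=2): 0.268324 : 0.499352 : 0.232324
Copper pattern (n=2): 0.478864 : 0.426272 : 0.094864
Convolve the two distributions (both contribute in 2-u steps):
  M: 0.268324×0.478864 = 0.128491
  M+2: 0.268324×0.426272 + 0.499352×0.478864 = 0.353501
  M+4: 0.268324×0.094864 + 0.499352×0.426272 + 0.232324×0.478864 = 0.349566
  M+6: 0.499352×0.094864 + 0.232324×0.426272 = 0.146404
  M+8: 0.232324×0.094864 = 0.022039
Scale to base peak (0.353501) = 100: 36.35 : 100.00 : 98.89 : 41.42 : 6.23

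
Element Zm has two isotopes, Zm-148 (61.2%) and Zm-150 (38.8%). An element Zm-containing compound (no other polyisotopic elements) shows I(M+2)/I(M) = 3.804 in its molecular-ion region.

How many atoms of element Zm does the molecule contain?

6

With n Zm atoms, P(M+2)/P(M) = C(n,1)·p^(n−1)q / p^n = n·q/p = n · 0.388/0.612.
n = 3.804 × 0.612/0.388 = 6.00 ≈ 6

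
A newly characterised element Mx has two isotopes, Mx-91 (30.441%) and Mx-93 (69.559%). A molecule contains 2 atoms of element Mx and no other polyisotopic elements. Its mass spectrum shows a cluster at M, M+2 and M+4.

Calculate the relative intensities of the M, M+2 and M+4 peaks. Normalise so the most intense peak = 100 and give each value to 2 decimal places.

The 2 Mx atoms are independent, so intensities follow the terms of (0.30441 + 0.69559)^2.
P(M) = 0.30441^2 = 0.092665
P(M+2) = 2 × 0.30441^1 × 0.69559^1 = 0.423489
P(M+4) = 0.69559^2 = 0.483845
The M+4 peak is largest (0.483845); scaling to 100 gives 19.15 : 87.53 : 100.00.

19.15 : 87.53 : 100.00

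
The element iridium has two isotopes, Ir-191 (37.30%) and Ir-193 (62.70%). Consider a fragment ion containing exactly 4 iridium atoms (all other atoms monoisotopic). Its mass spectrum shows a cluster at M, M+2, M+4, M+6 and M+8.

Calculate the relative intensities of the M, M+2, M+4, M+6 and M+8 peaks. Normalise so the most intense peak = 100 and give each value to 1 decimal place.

5.3 : 35.4 : 89.2 : 100.0 : 42.0

The 4 Ir atoms are independent, so intensities follow the terms of (0.3730 + 0.6270)^4.
P(M) = 0.3730^4 = 0.019357
P(M+2) = 4 × 0.3730^3 × 0.6270^1 = 0.130153
P(M+4) = 6 × 0.3730^2 × 0.6270^2 = 0.328174
P(M+6) = 4 × 0.3730^1 × 0.6270^3 = 0.367766
P(M+8) = 0.6270^4 = 0.154550
The M+6 peak is largest (0.367766); scaling to 100 gives 5.3 : 35.4 : 89.2 : 100.0 : 42.0.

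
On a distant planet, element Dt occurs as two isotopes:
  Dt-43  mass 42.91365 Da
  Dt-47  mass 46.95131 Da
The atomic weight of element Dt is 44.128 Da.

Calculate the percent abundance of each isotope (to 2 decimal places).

Dt-43: 69.92%, Dt-47: 30.08%

With x = fraction of Dt-43 (so Dt-47 is 1 − x):
42.91365·x + 46.95131·(1 − x) = 44.128
(42.91365 − 46.95131)·x = 44.128 − 46.95131
x = -2.82331 / -4.03766 = 0.69924 → 69.92% Dt-43, 30.08% Dt-47.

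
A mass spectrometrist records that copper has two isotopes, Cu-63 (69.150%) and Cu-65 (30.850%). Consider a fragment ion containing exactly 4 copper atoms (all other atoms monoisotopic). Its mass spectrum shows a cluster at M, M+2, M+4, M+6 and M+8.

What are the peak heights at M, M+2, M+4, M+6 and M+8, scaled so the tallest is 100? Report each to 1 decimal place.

Expanding (0.69150 + 0.30850)^4:
P(M) = 0.69150^4 = 0.228649
P(M+2) = 4 × 0.69150^3 × 0.30850^1 = 0.408030
P(M+4) = 6 × 0.69150^2 × 0.30850^2 = 0.273052
P(M+6) = 4 × 0.69150^1 × 0.30850^3 = 0.081212
P(M+8) = 0.30850^4 = 0.009058
The M+2 peak is largest (0.408030); scaling to 100 gives 56.0 : 100.0 : 66.9 : 19.9 : 2.2.

56.0 : 100.0 : 66.9 : 19.9 : 2.2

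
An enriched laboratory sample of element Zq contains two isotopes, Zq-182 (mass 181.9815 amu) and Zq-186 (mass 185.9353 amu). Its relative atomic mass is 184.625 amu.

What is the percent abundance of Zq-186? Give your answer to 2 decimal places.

Let x be the fractional abundance of Zq-182; then Zq-186 has abundance 1 − x.
181.9815·x + 185.9353·(1 − x) = 184.625
(181.9815 − 185.9353)·x = 184.625 − 185.9353
x = -1.3103 / -3.9538 = 0.33140 → 33.14% Zq-182, 66.86% Zq-186.

66.86%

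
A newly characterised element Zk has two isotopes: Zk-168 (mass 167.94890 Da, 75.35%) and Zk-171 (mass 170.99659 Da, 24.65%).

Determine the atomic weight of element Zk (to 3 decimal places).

The abundance-weighted mean is 0.7535 × 167.94890 + 0.2465 × 170.99659
= 126.549496 + 42.150659 = 168.700155 Da

168.700 Da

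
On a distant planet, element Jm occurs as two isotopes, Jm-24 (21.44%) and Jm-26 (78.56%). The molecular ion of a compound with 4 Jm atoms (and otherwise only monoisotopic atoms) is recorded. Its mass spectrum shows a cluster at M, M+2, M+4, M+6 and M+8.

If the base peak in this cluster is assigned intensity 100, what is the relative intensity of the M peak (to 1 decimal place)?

Binomial terms of (0.2144 + 0.7856)^4: M 0.0021, M+2 0.0310, M+4 0.1702, M+6 0.4158, M+8 0.3809 → M+6 is the base peak.
P(M+6) = C(4,3) × 0.2144^1 × 0.7856^3 = 4 × 0.2144 × 0.48484668 = 0.415805 (base)
P(M) = C(4,0) × 0.2144^4 × 0.7856^0 = 1 × 0.002113 × 1.0000 = 0.002113
Relative intensity = 0.002113 / 0.415805 × 100 = 0.5

0.5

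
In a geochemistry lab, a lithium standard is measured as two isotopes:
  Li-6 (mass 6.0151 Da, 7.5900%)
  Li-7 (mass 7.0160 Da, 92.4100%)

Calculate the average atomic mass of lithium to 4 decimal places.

6.9400 Da

The abundance-weighted mean is 0.075900 × 6.0151 + 0.924100 × 7.0160
= 0.45655 + 6.48349 = 6.94004 Da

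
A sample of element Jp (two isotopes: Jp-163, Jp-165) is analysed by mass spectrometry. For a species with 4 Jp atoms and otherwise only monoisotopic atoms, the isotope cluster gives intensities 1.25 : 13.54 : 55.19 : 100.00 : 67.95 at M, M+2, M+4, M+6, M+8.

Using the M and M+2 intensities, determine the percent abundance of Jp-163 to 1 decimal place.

27.0%

Write p for the Jp-163 fraction. I(M+2)/I(M) = [C(4,1)·p^3·(1−p)] / p^4 = 4·(1−p)/p = 13.54/1.25 = 10.8320
(1−p)/p = 10.8320/4 = 2.7080  ⇒  p = 1/(1 + 2.7080) = 0.2697
Jp-163: 27.0%, Jp-165: 73.0%.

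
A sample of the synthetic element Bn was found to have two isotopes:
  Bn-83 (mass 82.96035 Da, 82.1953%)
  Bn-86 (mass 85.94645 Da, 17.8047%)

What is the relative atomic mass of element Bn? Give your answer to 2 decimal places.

Ar = Σ fᵢ·mᵢ = 0.821953 × 82.96035 + 0.178047 × 85.94645
= 68.189509 + 15.302508 = 83.492017 Da

83.49 Da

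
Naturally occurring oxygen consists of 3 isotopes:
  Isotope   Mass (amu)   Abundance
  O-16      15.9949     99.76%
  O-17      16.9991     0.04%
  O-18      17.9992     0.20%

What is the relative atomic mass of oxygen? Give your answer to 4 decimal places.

15.9993 amu

Ar = Σ fᵢ·mᵢ = 0.9976 × 15.9949 + 0.0004 × 16.9991 + 0.0020 × 17.9992
= 15.95651 + 0.00680 + 0.03600 = 15.99931 amu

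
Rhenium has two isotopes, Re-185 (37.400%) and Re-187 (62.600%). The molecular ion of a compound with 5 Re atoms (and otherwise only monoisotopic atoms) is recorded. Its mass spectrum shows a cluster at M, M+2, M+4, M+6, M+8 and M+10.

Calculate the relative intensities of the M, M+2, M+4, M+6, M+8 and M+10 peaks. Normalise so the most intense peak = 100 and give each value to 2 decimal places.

2.13 : 17.85 : 59.74 : 100.00 : 83.69 : 28.02

The 5 Re atoms are independent, so intensities follow the terms of (0.37400 + 0.62600)^5.
P(M) = 0.37400^5 = 0.007317
P(M+2) = 5 × 0.37400^4 × 0.62600^1 = 0.061239
P(M+4) = 10 × 0.37400^3 × 0.62600^2 = 0.205005
P(M+6) = 10 × 0.37400^2 × 0.62600^3 = 0.343136
P(M+8) = 5 × 0.37400^1 × 0.62600^4 = 0.287170
P(M+10) = 0.62600^5 = 0.096133
The M+6 peak is largest (0.343136); scaling to 100 gives 2.13 : 17.85 : 59.74 : 100.00 : 83.69 : 28.02.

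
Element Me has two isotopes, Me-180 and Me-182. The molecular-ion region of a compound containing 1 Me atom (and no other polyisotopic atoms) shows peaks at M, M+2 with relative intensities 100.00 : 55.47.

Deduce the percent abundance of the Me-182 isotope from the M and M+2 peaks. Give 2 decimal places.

Write p for the Me-180 fraction. I(M+2)/I(M) = [C(1,1)·p^0·(1−p)] / p^1 = 1·(1−p)/p = 55.47/100.00 = 0.5547
(1−p)/p = 0.5547/1 = 0.5547  ⇒  p = 1/(1 + 0.5547) = 0.6432
Me-180: 64.32%, Me-182: 35.68%.

35.68%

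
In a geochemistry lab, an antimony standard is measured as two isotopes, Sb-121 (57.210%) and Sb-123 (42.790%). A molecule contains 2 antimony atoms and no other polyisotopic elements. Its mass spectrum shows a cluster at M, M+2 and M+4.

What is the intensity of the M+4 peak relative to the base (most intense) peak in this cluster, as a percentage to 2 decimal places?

Binomial terms of (0.57210 + 0.42790)^2: M 0.3273, M+2 0.4896, M+4 0.1831 → M+2 is the base peak.
P(M+2) = C(2,1) × 0.57210^1 × 0.42790^1 = 2 × 0.5721 × 0.4279 = 0.489603 (base)
P(M+4) = C(2,2) × 0.57210^0 × 0.42790^2 = 1 × 1.0000 × 0.18309841 = 0.183098
Relative intensity = 0.183098 / 0.489603 × 100 = 37.40

37.40%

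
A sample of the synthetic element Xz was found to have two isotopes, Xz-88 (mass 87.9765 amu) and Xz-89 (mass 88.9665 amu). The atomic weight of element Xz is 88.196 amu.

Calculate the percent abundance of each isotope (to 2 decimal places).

Xz-88: 77.83%, Xz-89: 22.17%

With x = fraction of Xz-88 (so Xz-89 is 1 − x):
87.9765·x + 88.9665·(1 − x) = 88.196
(87.9765 − 88.9665)·x = 88.196 − 88.9665
x = -0.7705 / -0.9900 = 0.77828 → 77.83% Xz-88, 22.17% Xz-89.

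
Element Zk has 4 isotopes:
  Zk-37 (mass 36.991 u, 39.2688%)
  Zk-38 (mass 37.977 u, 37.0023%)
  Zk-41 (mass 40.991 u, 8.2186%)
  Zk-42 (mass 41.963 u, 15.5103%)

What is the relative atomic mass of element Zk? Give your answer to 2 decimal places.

38.46 u

The abundance-weighted mean is 0.392688 × 36.991 + 0.370023 × 37.977 + 0.082186 × 40.991 + 0.155103 × 41.963
= 14.5259 + 14.0524 + 3.3689 + 6.5086 = 38.4558 u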